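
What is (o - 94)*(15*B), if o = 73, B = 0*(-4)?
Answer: 0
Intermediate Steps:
B = 0
(o - 94)*(15*B) = (73 - 94)*(15*0) = -21*0 = 0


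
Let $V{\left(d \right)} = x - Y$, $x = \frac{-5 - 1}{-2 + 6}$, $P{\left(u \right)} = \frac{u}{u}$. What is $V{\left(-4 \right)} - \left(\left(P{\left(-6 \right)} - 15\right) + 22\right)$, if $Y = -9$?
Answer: $- \frac{1}{2} \approx -0.5$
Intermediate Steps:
$P{\left(u \right)} = 1$
$x = - \frac{3}{2}$ ($x = - \frac{6}{4} = \left(-6\right) \frac{1}{4} = - \frac{3}{2} \approx -1.5$)
$V{\left(d \right)} = \frac{15}{2}$ ($V{\left(d \right)} = - \frac{3}{2} - -9 = - \frac{3}{2} + 9 = \frac{15}{2}$)
$V{\left(-4 \right)} - \left(\left(P{\left(-6 \right)} - 15\right) + 22\right) = \frac{15}{2} - \left(\left(1 - 15\right) + 22\right) = \frac{15}{2} - \left(-14 + 22\right) = \frac{15}{2} - 8 = - \frac{1}{2}$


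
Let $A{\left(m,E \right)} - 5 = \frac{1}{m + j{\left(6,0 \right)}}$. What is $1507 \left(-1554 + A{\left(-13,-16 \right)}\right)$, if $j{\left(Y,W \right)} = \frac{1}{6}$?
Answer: $- \frac{16341223}{7} \approx -2.3345 \cdot 10^{6}$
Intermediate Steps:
$j{\left(Y,W \right)} = \frac{1}{6}$
$A{\left(m,E \right)} = 5 + \frac{1}{\frac{1}{6} + m}$ ($A{\left(m,E \right)} = 5 + \frac{1}{m + \frac{1}{6}} = 5 + \frac{1}{\frac{1}{6} + m}$)
$1507 \left(-1554 + A{\left(-13,-16 \right)}\right) = 1507 \left(-1554 + \frac{11 + 30 \left(-13\right)}{1 + 6 \left(-13\right)}\right) = 1507 \left(-1554 + \frac{11 - 390}{1 - 78}\right) = 1507 \left(-1554 + \frac{1}{-77} \left(-379\right)\right) = 1507 \left(-1554 - - \frac{379}{77}\right) = 1507 \left(-1554 + \frac{379}{77}\right) = 1507 \left(- \frac{119279}{77}\right) = - \frac{16341223}{7}$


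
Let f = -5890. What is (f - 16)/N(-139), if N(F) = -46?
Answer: 2953/23 ≈ 128.39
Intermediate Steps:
(f - 16)/N(-139) = (-5890 - 16)/(-46) = -5906*(-1/46) = 2953/23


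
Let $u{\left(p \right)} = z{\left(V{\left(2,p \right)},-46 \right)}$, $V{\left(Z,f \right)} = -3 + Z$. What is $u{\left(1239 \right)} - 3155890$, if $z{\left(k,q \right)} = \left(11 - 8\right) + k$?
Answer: $-3155888$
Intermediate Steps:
$z{\left(k,q \right)} = 3 + k$
$u{\left(p \right)} = 2$ ($u{\left(p \right)} = 3 + \left(-3 + 2\right) = 3 - 1 = 2$)
$u{\left(1239 \right)} - 3155890 = 2 - 3155890 = -3155888$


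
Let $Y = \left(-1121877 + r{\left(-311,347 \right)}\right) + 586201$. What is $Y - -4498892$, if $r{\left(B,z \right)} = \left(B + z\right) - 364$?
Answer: $3962888$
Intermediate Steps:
$r{\left(B,z \right)} = -364 + B + z$
$Y = -536004$ ($Y = \left(-1121877 - 328\right) + 586201 = -1122205 + 586201 = -536004$)
$Y - -4498892 = -536004 - -4498892 = -536004 + 4498892 = 3962888$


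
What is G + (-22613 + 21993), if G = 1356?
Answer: 736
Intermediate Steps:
G + (-22613 + 21993) = 1356 + (-22613 + 21993) = 1356 - 620 = 736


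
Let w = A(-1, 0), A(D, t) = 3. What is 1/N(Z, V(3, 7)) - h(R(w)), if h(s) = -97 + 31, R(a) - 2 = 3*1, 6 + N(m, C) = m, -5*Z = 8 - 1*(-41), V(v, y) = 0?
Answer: 5209/79 ≈ 65.937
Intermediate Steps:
Z = -49/5 (Z = -(8 - 1*(-41))/5 = -(8 + 41)/5 = -1/5*49 = -49/5 ≈ -9.8000)
N(m, C) = -6 + m
w = 3
R(a) = 5 (R(a) = 2 + 3*1 = 2 + 3 = 5)
h(s) = -66
1/N(Z, V(3, 7)) - h(R(w)) = 1/(-6 - 49/5) - 1*(-66) = 1/(-79/5) + 66 = -5/79 + 66 = 5209/79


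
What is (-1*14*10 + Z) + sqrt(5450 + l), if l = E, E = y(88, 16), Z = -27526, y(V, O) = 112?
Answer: -27666 + 3*sqrt(618) ≈ -27591.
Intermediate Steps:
E = 112
l = 112
(-1*14*10 + Z) + sqrt(5450 + l) = (-1*14*10 - 27526) + sqrt(5450 + 112) = (-14*10 - 27526) + sqrt(5562) = (-140 - 27526) + 3*sqrt(618) = -27666 + 3*sqrt(618)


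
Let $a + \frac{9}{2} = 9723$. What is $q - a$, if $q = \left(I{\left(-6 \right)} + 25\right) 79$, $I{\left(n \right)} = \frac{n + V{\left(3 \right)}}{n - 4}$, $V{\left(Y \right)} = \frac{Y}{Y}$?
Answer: $-7704$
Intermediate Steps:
$V{\left(Y \right)} = 1$
$a = \frac{19437}{2}$ ($a = - \frac{9}{2} + 9723 = \frac{19437}{2} \approx 9718.5$)
$I{\left(n \right)} = \frac{1 + n}{-4 + n}$ ($I{\left(n \right)} = \frac{n + 1}{n - 4} = \frac{1 + n}{-4 + n}$)
$q = \frac{4029}{2}$ ($q = \left(\frac{1 - 6}{-4 - 6} + 25\right) 79 = \left(\frac{1}{-10} \left(-5\right) + 25\right) 79 = \left(\left(- \frac{1}{10}\right) \left(-5\right) + 25\right) 79 = \left(\frac{1}{2} + 25\right) 79 = \frac{51}{2} \cdot 79 = \frac{4029}{2} \approx 2014.5$)
$q - a = \frac{4029}{2} - \frac{19437}{2} = -7704$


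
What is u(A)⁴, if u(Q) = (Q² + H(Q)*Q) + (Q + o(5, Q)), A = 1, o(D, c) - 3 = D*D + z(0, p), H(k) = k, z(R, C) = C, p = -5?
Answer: 456976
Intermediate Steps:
o(D, c) = -2 + D² (o(D, c) = 3 + (D*D - 5) = 3 + (D² - 5) = 3 + (-5 + D²) = -2 + D²)
u(Q) = 23 + Q + 2*Q² (u(Q) = (Q² + Q*Q) + (Q + (-2 + 5²)) = (Q² + Q²) + (Q + (-2 + 25)) = 2*Q² + (Q + 23) = 2*Q² + (23 + Q) = 23 + Q + 2*Q²)
u(A)⁴ = (23 + 1 + 2*1²)⁴ = (23 + 1 + 2*1)⁴ = (23 + 1 + 2)⁴ = 26⁴ = 456976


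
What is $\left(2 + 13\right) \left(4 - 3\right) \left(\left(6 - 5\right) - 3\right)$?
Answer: $-30$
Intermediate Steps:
$\left(2 + 13\right) \left(4 - 3\right) \left(\left(6 - 5\right) - 3\right) = 15 \cdot 1 \left(1 - 3\right) = 15 \cdot 1 \left(-2\right) = 15 \left(-2\right) = -30$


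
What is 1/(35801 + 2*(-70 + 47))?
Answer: 1/35755 ≈ 2.7968e-5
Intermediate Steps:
1/(35801 + 2*(-70 + 47)) = 1/(35801 + 2*(-23)) = 1/(35801 - 46) = 1/35755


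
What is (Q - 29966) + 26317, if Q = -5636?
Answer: -9285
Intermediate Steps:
(Q - 29966) + 26317 = (-5636 - 29966) + 26317 = -35602 + 26317 = -9285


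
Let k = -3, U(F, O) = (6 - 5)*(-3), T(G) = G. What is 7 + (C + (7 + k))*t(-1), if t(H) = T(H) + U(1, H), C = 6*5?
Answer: -129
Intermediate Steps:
C = 30
U(F, O) = -3 (U(F, O) = 1*(-3) = -3)
t(H) = -3 + H (t(H) = H - 3 = -3 + H)
7 + (C + (7 + k))*t(-1) = 7 + (30 + (7 - 3))*(-3 - 1) = 7 + (30 + 4)*(-4) = 7 + 34*(-4) = 7 - 136 = -129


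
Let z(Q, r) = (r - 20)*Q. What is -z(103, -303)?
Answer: 33269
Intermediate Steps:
z(Q, r) = Q*(-20 + r) (z(Q, r) = (-20 + r)*Q = Q*(-20 + r))
-z(103, -303) = -103*(-20 - 303) = -103*(-323) = -1*(-33269) = 33269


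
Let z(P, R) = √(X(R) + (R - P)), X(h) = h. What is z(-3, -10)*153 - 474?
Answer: -474 + 153*I*√17 ≈ -474.0 + 630.83*I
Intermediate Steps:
z(P, R) = √(-P + 2*R) (z(P, R) = √(R + (R - P)) = √(-P + 2*R))
z(-3, -10)*153 - 474 = √(-1*(-3) + 2*(-10))*153 - 474 = √(3 - 20)*153 - 474 = √(-17)*153 - 474 = (I*√17)*153 - 474 = 153*I*√17 - 474 = -474 + 153*I*√17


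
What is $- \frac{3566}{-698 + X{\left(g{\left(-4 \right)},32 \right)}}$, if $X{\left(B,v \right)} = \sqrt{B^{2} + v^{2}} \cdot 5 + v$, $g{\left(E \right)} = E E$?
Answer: $\frac{593739}{102889} + \frac{71320 \sqrt{5}}{102889} \approx 7.3207$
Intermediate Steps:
$g{\left(E \right)} = E^{2}$
$X{\left(B,v \right)} = v + 5 \sqrt{B^{2} + v^{2}}$ ($X{\left(B,v \right)} = 5 \sqrt{B^{2} + v^{2}} + v = v + 5 \sqrt{B^{2} + v^{2}}$)
$- \frac{3566}{-698 + X{\left(g{\left(-4 \right)},32 \right)}} = - \frac{3566}{-698 + \left(32 + 5 \sqrt{\left(\left(-4\right)^{2}\right)^{2} + 32^{2}}\right)} = - \frac{3566}{-698 + \left(32 + 5 \sqrt{16^{2} + 1024}\right)} = - \frac{3566}{-698 + \left(32 + 5 \sqrt{256 + 1024}\right)} = - \frac{3566}{-698 + \left(32 + 5 \sqrt{1280}\right)} = - \frac{3566}{-698 + \left(32 + 5 \cdot 16 \sqrt{5}\right)} = - \frac{3566}{-698 + \left(32 + 80 \sqrt{5}\right)} = - \frac{3566}{-666 + 80 \sqrt{5}}$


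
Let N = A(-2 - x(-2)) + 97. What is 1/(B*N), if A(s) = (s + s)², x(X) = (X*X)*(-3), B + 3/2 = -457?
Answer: -2/455749 ≈ -4.3884e-6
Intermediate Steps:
B = -917/2 (B = -3/2 - 457 = -917/2 ≈ -458.50)
x(X) = -3*X² (x(X) = X²*(-3) = -3*X²)
A(s) = 4*s² (A(s) = (2*s)² = 4*s²)
N = 497 (N = 4*(-2 - (-3)*(-2)²)² + 97 = 4*(-2 - (-3)*4)² + 97 = 4*(-2 - 1*(-12))² + 97 = 4*(-2 + 12)² + 97 = 4*10² + 97 = 4*100 + 97 = 400 + 97 = 497)
1/(B*N) = 1/(-917/2*497) = -2/917*1/497 = -2/455749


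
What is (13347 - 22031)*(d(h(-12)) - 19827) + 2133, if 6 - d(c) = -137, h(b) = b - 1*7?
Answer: 170937989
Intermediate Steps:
h(b) = -7 + b (h(b) = b - 7 = -7 + b)
d(c) = 143 (d(c) = 6 - 1*(-137) = 6 + 137 = 143)
(13347 - 22031)*(d(h(-12)) - 19827) + 2133 = (13347 - 22031)*(143 - 19827) + 2133 = -8684*(-19684) + 2133 = 170935856 + 2133 = 170937989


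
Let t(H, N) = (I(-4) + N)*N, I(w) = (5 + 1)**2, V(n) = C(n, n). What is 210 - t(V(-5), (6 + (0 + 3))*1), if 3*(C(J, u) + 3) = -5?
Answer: -195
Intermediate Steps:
C(J, u) = -14/3 (C(J, u) = -3 + (1/3)*(-5) = -3 - 5/3 = -14/3)
V(n) = -14/3
I(w) = 36 (I(w) = 6**2 = 36)
t(H, N) = N*(36 + N) (t(H, N) = (36 + N)*N = N*(36 + N))
210 - t(V(-5), (6 + (0 + 3))*1) = 210 - (6 + (0 + 3))*1*(36 + (6 + (0 + 3))*1) = 210 - (6 + 3)*1*(36 + (6 + 3)*1) = 210 - 9*1*(36 + 9*1) = 210 - 9*(36 + 9) = 210 - 9*45 = 210 - 1*405 = 210 - 405 = -195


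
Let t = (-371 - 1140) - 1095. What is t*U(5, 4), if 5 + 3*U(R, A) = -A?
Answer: 7818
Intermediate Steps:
U(R, A) = -5/3 - A/3 (U(R, A) = -5/3 + (-A)/3 = -5/3 - A/3)
t = -2606 (t = -1511 - 1095 = -2606)
t*U(5, 4) = -2606*(-5/3 - 1/3*4) = -2606*(-5/3 - 4/3) = -2606*(-3) = 7818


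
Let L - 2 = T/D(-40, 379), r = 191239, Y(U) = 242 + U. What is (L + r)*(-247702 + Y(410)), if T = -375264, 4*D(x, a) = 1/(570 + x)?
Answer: 196495772854950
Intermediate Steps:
D(x, a) = 1/(4*(570 + x))
L = -795559678 (L = 2 - 375264/(1/(4*(570 - 40))) = 2 - 375264/((1/4)/530) = 2 - 375264/((1/4)*(1/530)) = 2 - 375264/1/2120 = 2 - 375264*2120 = 2 - 795559680 = -795559678)
(L + r)*(-247702 + Y(410)) = (-795559678 + 191239)*(-247702 + (242 + 410)) = -795368439*(-247702 + 652) = -795368439*(-247050) = 196495772854950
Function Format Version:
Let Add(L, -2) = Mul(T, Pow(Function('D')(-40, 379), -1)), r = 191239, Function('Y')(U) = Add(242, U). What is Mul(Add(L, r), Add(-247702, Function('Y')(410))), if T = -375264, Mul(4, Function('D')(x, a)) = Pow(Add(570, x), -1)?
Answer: 196495772854950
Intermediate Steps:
Function('D')(x, a) = Mul(Rational(1, 4), Pow(Add(570, x), -1))
L = -795559678 (L = Add(2, Mul(-375264, Pow(Mul(Rational(1, 4), Pow(Add(570, -40), -1)), -1))) = Add(2, Mul(-375264, Pow(Mul(Rational(1, 4), Pow(530, -1)), -1))) = Add(2, Mul(-375264, Pow(Mul(Rational(1, 4), Rational(1, 530)), -1))) = Add(2, Mul(-375264, Pow(Rational(1, 2120), -1))) = Add(2, Mul(-375264, 2120)) = Add(2, -795559680) = -795559678)
Mul(Add(L, r), Add(-247702, Function('Y')(410))) = Mul(Add(-795559678, 191239), Add(-247702, Add(242, 410))) = Mul(-795368439, Add(-247702, 652)) = Mul(-795368439, -247050) = 196495772854950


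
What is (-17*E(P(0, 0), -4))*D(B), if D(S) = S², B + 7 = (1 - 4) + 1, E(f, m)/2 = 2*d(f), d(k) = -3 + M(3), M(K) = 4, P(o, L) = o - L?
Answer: -5508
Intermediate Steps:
d(k) = 1 (d(k) = -3 + 4 = 1)
E(f, m) = 4 (E(f, m) = 2*(2*1) = 2*2 = 4)
B = -9 (B = -7 + ((1 - 4) + 1) = -7 + (-3 + 1) = -7 - 2 = -9)
(-17*E(P(0, 0), -4))*D(B) = -17*4*(-9)² = -68*81 = -5508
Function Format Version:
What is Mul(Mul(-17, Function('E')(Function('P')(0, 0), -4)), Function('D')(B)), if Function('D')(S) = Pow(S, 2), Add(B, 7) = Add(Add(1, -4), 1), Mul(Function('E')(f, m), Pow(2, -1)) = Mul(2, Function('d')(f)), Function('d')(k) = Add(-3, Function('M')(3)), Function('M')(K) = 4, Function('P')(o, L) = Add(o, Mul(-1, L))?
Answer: -5508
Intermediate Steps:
Function('d')(k) = 1 (Function('d')(k) = Add(-3, 4) = 1)
Function('E')(f, m) = 4 (Function('E')(f, m) = Mul(2, Mul(2, 1)) = Mul(2, 2) = 4)
B = -9 (B = Add(-7, Add(Add(1, -4), 1)) = Add(-7, Add(-3, 1)) = Add(-7, -2) = -9)
Mul(Mul(-17, Function('E')(Function('P')(0, 0), -4)), Function('D')(B)) = Mul(Mul(-17, 4), Pow(-9, 2)) = Mul(-68, 81) = -5508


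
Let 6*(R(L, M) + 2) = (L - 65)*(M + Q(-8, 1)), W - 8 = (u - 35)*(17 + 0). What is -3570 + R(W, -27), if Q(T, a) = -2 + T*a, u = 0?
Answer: 1346/3 ≈ 448.67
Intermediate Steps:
W = -587 (W = 8 + (0 - 35)*(17 + 0) = 8 - 35*17 = 8 - 595 = -587)
R(L, M) = -2 + (-65 + L)*(-10 + M)/6 (R(L, M) = -2 + ((L - 65)*(M + (-2 - 8*1)))/6 = -2 + ((-65 + L)*(M + (-2 - 8)))/6 = -2 + ((-65 + L)*(M - 10))/6 = -2 + ((-65 + L)*(-10 + M))/6 = -2 + (-65 + L)*(-10 + M)/6)
-3570 + R(W, -27) = -3570 + (319/3 - 65/6*(-27) - 5/3*(-587) + (⅙)*(-587)*(-27)) = -3570 + (319/3 + 585/2 + 2935/3 + 5283/2) = -3570 + 12056/3 = 1346/3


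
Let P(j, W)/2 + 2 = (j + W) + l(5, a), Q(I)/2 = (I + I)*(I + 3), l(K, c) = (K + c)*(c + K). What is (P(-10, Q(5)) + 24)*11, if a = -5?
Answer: 3520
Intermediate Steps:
l(K, c) = (K + c)² (l(K, c) = (K + c)*(K + c) = (K + c)²)
Q(I) = 4*I*(3 + I) (Q(I) = 2*((I + I)*(I + 3)) = 2*((2*I)*(3 + I)) = 2*(2*I*(3 + I)) = 4*I*(3 + I))
P(j, W) = -4 + 2*W + 2*j (P(j, W) = -4 + 2*((j + W) + (5 - 5)²) = -4 + 2*((W + j) + 0²) = -4 + 2*((W + j) + 0) = -4 + 2*(W + j) = -4 + (2*W + 2*j) = -4 + 2*W + 2*j)
(P(-10, Q(5)) + 24)*11 = ((-4 + 2*(4*5*(3 + 5)) + 2*(-10)) + 24)*11 = ((-4 + 2*(4*5*8) - 20) + 24)*11 = ((-4 + 2*160 - 20) + 24)*11 = ((-4 + 320 - 20) + 24)*11 = (296 + 24)*11 = 320*11 = 3520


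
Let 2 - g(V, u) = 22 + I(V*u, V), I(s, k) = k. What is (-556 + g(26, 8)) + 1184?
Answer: 582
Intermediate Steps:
g(V, u) = -20 - V (g(V, u) = 2 - (22 + V) = 2 + (-22 - V) = -20 - V)
(-556 + g(26, 8)) + 1184 = (-556 + (-20 - 1*26)) + 1184 = (-556 + (-20 - 26)) + 1184 = (-556 - 46) + 1184 = -602 + 1184 = 582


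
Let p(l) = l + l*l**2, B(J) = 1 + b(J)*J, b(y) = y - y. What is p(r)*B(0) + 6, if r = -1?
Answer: 4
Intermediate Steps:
b(y) = 0
B(J) = 1 (B(J) = 1 + 0*J = 1 + 0 = 1)
p(l) = l + l**3
p(r)*B(0) + 6 = (-1 + (-1)**3)*1 + 6 = (-1 - 1)*1 + 6 = -2*1 + 6 = -2 + 6 = 4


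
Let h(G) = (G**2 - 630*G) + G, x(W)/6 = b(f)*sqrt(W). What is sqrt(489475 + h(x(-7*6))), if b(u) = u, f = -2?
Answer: sqrt(483427 + 7548*I*sqrt(42)) ≈ 696.18 + 35.132*I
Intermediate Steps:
x(W) = -12*sqrt(W) (x(W) = 6*(-2*sqrt(W)) = -12*sqrt(W))
h(G) = G**2 - 629*G
sqrt(489475 + h(x(-7*6))) = sqrt(489475 + (-12*I*sqrt(42))*(-629 - 12*I*sqrt(42))) = sqrt(489475 - 12*I*sqrt(42)*(-629 - 12*I*sqrt(42)))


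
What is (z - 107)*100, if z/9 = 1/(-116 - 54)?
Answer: -181990/17 ≈ -10705.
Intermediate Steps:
z = -9/170 (z = 9/(-116 - 54) = 9/(-170) = 9*(-1/170) = -9/170 ≈ -0.052941)
(z - 107)*100 = (-9/170 - 107)*100 = -18199/170*100 = -181990/17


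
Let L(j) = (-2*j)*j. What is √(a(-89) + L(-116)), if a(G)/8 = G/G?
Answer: 2*I*√6726 ≈ 164.02*I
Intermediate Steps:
L(j) = -2*j²
a(G) = 8 (a(G) = 8*(G/G) = 8*1 = 8)
√(a(-89) + L(-116)) = √(8 - 2*(-116)²) = √(8 - 2*13456) = √(8 - 26912) = √(-26904) = 2*I*√6726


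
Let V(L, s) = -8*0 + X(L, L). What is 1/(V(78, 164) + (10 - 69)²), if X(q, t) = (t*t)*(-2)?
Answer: -1/8687 ≈ -0.00011511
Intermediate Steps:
X(q, t) = -2*t² (X(q, t) = t²*(-2) = -2*t²)
V(L, s) = -2*L² (V(L, s) = -8*0 - 2*L² = 0 - 2*L² = -2*L²)
1/(V(78, 164) + (10 - 69)²) = 1/(-2*78² + (10 - 69)²) = 1/(-2*6084 + (-59)²) = 1/(-12168 + 3481) = 1/(-8687) = -1/8687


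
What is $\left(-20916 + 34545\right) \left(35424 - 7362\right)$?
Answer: $382456998$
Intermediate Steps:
$\left(-20916 + 34545\right) \left(35424 - 7362\right) = 13629 \cdot 28062 = 382456998$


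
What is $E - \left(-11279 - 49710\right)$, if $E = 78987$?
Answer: $139976$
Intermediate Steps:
$E - \left(-11279 - 49710\right) = 78987 - \left(-11279 - 49710\right) = 78987 - -60989 = 78987 + 60989 = 139976$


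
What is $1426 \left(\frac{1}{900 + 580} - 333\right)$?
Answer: $- \frac{351394207}{740} \approx -4.7486 \cdot 10^{5}$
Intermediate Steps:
$1426 \left(\frac{1}{900 + 580} - 333\right) = 1426 \left(\frac{1}{1480} - 333\right) = 1426 \left(- \frac{492839}{1480}\right) = - \frac{351394207}{740}$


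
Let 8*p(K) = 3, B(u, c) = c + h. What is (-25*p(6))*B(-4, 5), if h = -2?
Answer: -225/8 ≈ -28.125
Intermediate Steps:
B(u, c) = -2 + c (B(u, c) = c - 2 = -2 + c)
p(K) = 3/8 (p(K) = (⅛)*3 = 3/8)
(-25*p(6))*B(-4, 5) = (-25*3/8)*(-2 + 5) = -75/8*3 = -225/8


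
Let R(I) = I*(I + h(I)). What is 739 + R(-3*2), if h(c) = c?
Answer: 811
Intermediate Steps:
R(I) = 2*I² (R(I) = I*(I + I) = I*(2*I) = 2*I²)
739 + R(-3*2) = 739 + 2*(-3*2)² = 739 + 2*(-6)² = 739 + 2*36 = 739 + 72 = 811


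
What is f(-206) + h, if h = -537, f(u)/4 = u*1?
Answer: -1361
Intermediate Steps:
f(u) = 4*u (f(u) = 4*(u*1) = 4*u)
f(-206) + h = 4*(-206) - 537 = -824 - 537 = -1361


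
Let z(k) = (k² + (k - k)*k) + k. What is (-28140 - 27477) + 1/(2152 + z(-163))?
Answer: -1588310285/28558 ≈ -55617.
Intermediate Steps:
z(k) = k + k² (z(k) = (k² + 0*k) + k = (k² + 0) + k = k² + k = k + k²)
(-28140 - 27477) + 1/(2152 + z(-163)) = (-28140 - 27477) + 1/(2152 - 163*(1 - 163)) = -55617 + 1/(2152 - 163*(-162)) = -55617 + 1/(2152 + 26406) = -55617 + 1/28558 = -1588310285/28558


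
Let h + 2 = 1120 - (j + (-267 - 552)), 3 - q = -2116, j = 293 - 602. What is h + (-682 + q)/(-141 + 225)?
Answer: 63367/28 ≈ 2263.1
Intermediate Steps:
j = -309
q = 2119 (q = 3 - 1*(-2116) = 3 + 2116 = 2119)
h = 2246 (h = -2 + (1120 - (-309 + (-267 - 552))) = -2 + (1120 - (-309 - 819)) = -2 + (1120 - 1*(-1128)) = -2 + (1120 + 1128) = -2 + 2248 = 2246)
h + (-682 + q)/(-141 + 225) = 2246 + (-682 + 2119)/(-141 + 225) = 2246 + 1437/84 = 2246 + 1437*(1/84) = 2246 + 479/28 = 63367/28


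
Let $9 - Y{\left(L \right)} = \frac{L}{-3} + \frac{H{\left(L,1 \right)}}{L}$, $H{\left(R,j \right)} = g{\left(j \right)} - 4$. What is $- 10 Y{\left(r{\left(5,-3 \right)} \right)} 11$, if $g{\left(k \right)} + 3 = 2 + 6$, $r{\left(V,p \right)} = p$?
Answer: $- \frac{2750}{3} \approx -916.67$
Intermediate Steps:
$g{\left(k \right)} = 5$ ($g{\left(k \right)} = -3 + \left(2 + 6\right) = -3 + 8 = 5$)
$H{\left(R,j \right)} = 1$ ($H{\left(R,j \right)} = 5 - 4 = 1$)
$Y{\left(L \right)} = 9 - \frac{1}{L} + \frac{L}{3}$ ($Y{\left(L \right)} = 9 - \left(\frac{L}{-3} + 1 \frac{1}{L}\right) = 9 - \left(L \left(- \frac{1}{3}\right) + \frac{1}{L}\right) = 9 - \left(- \frac{L}{3} + \frac{1}{L}\right) = 9 - \left(\frac{1}{L} - \frac{L}{3}\right) = 9 + \left(- \frac{1}{L} + \frac{L}{3}\right) = 9 - \frac{1}{L} + \frac{L}{3}$)
$- 10 Y{\left(r{\left(5,-3 \right)} \right)} 11 = - 10 \left(9 - \frac{1}{-3} + \frac{1}{3} \left(-3\right)\right) 11 = - 10 \left(9 - - \frac{1}{3} - 1\right) 11 = - 10 \left(9 + \frac{1}{3} - 1\right) 11 = \left(-10\right) \frac{25}{3} \cdot 11 = \left(- \frac{250}{3}\right) 11 = - \frac{2750}{3}$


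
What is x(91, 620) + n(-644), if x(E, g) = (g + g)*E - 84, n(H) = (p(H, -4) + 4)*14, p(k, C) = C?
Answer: 112756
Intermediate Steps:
n(H) = 0 (n(H) = (-4 + 4)*14 = 0*14 = 0)
x(E, g) = -84 + 2*E*g (x(E, g) = (2*g)*E - 84 = 2*E*g - 84 = -84 + 2*E*g)
x(91, 620) + n(-644) = (-84 + 2*91*620) + 0 = (-84 + 112840) + 0 = 112756 + 0 = 112756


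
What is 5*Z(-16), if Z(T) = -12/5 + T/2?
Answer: -52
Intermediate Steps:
Z(T) = -12/5 + T/2 (Z(T) = -12*1/5 + T*(1/2) = -12/5 + T/2)
5*Z(-16) = 5*(-12/5 + (1/2)*(-16)) = 5*(-12/5 - 8) = 5*(-52/5) = -52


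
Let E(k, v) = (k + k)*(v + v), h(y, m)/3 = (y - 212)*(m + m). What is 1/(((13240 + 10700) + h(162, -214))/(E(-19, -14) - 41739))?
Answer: -8135/17628 ≈ -0.46148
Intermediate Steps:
h(y, m) = 6*m*(-212 + y) (h(y, m) = 3*((y - 212)*(m + m)) = 3*((-212 + y)*(2*m)) = 3*(2*m*(-212 + y)) = 6*m*(-212 + y))
E(k, v) = 4*k*v (E(k, v) = (2*k)*(2*v) = 4*k*v)
1/(((13240 + 10700) + h(162, -214))/(E(-19, -14) - 41739)) = 1/(((13240 + 10700) + 6*(-214)*(-212 + 162))/(4*(-19)*(-14) - 41739)) = 1/((23940 + 6*(-214)*(-50))/(1064 - 41739)) = 1/((23940 + 64200)/(-40675)) = 1/(88140*(-1/40675)) = 1/(-17628/8135) = -8135/17628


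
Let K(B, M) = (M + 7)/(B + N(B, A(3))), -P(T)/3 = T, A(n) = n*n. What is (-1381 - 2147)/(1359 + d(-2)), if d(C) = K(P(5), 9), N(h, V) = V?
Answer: -10584/4069 ≈ -2.6011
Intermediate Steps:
A(n) = n²
P(T) = -3*T
K(B, M) = (7 + M)/(9 + B) (K(B, M) = (M + 7)/(B + 3²) = (7 + M)/(B + 9) = (7 + M)/(9 + B))
d(C) = -8/3 (d(C) = (7 + 9)/(9 - 3*5) = 16/(9 - 15) = 16/(-6) = -⅙*16 = -8/3)
(-1381 - 2147)/(1359 + d(-2)) = (-1381 - 2147)/(1359 - 8/3) = -3528/4069/3 = -3528*3/4069 = -10584/4069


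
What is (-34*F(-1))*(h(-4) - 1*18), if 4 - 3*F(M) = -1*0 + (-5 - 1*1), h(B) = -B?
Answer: 4760/3 ≈ 1586.7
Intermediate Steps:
F(M) = 10/3 (F(M) = 4/3 - (-1*0 + (-5 - 1*1))/3 = 4/3 - (0 + (-5 - 1))/3 = 4/3 - (0 - 6)/3 = 4/3 - ⅓*(-6) = 4/3 + 2 = 10/3)
(-34*F(-1))*(h(-4) - 1*18) = (-34*10/3)*(-1*(-4) - 1*18) = -340*(4 - 18)/3 = -340/3*(-14) = 4760/3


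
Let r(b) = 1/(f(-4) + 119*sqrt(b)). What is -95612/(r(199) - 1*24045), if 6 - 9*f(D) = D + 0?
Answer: 87461669216664490/21995312684068749 + 51200226*sqrt(199)/7331770894689583 ≈ 3.9764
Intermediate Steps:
f(D) = 2/3 - D/9 (f(D) = 2/3 - (D + 0)/9 = 2/3 - D/9)
r(b) = 1/(10/9 + 119*sqrt(b)) (r(b) = 1/((2/3 - 1/9*(-4)) + 119*sqrt(b)) = 1/((2/3 + 4/9) + 119*sqrt(b)) = 1/(10/9 + 119*sqrt(b)))
-95612/(r(199) - 1*24045) = -95612/(9/(10 + 1071*sqrt(199)) - 1*24045) = -95612/(9/(10 + 1071*sqrt(199)) - 24045) = -95612/(-24045 + 9/(10 + 1071*sqrt(199)))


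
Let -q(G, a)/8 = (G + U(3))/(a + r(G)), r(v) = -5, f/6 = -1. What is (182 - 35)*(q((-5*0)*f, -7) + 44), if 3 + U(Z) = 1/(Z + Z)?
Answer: 18571/3 ≈ 6190.3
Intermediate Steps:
f = -6 (f = 6*(-1) = -6)
U(Z) = -3 + 1/(2*Z) (U(Z) = -3 + 1/(Z + Z) = -3 + 1/(2*Z))
q(G, a) = -8*(-17/6 + G)/(-5 + a) (q(G, a) = -8*(G + (-3 + (1/2)/3))/(a - 5) = -8*(G + (-3 + (1/2)*(1/3)))/(-5 + a) = -8*(G + (-3 + 1/6))/(-5 + a) = -8*(G - 17/6)/(-5 + a) = -8*(-17/6 + G)/(-5 + a))
(182 - 35)*(q((-5*0)*f, -7) + 44) = (182 - 35)*(4*(17 - 6*(-5*0)*(-6))/(3*(-5 - 7)) + 44) = 147*((4/3)*(17 - 0*(-6))/(-12) + 44) = 147*((4/3)*(-1/12)*(17 - 6*0) + 44) = 147*((4/3)*(-1/12)*(17 + 0) + 44) = 147*((4/3)*(-1/12)*17 + 44) = 147*(-17/9 + 44) = 147*(379/9) = 18571/3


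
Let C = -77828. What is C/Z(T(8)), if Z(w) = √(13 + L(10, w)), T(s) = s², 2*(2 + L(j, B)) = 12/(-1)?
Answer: -77828*√5/5 ≈ -34806.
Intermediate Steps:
L(j, B) = -8 (L(j, B) = -2 + (12/(-1))/2 = -2 + (12*(-1))/2 = -2 + (½)*(-12) = -2 - 6 = -8)
Z(w) = √5 (Z(w) = √(13 - 8) = √5)
C/Z(T(8)) = -77828*√5/5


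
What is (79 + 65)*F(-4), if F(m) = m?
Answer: -576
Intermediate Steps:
(79 + 65)*F(-4) = (79 + 65)*(-4) = 144*(-4) = -576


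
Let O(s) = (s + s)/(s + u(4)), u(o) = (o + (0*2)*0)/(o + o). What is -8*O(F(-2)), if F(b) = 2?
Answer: -64/5 ≈ -12.800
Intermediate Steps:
u(o) = ½ (u(o) = (o + 0*0)/((2*o)) = (o + 0)*(1/(2*o)) = o*(1/(2*o)) = ½)
O(s) = 2*s/(½ + s) (O(s) = (s + s)/(s + ½) = (2*s)/(½ + s) = 2*s/(½ + s))
-8*O(F(-2)) = -32*2/(1 + 2*2) = -32*2/(1 + 4) = -32*2/5 = -8*8/5 = -64/5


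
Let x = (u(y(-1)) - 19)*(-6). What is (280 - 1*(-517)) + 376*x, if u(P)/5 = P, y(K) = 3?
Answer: 9821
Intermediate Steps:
u(P) = 5*P
x = 24 (x = (5*3 - 19)*(-6) = (15 - 19)*(-6) = -4*(-6) = 24)
(280 - 1*(-517)) + 376*x = (280 - 1*(-517)) + 376*24 = (280 + 517) + 9024 = 797 + 9024 = 9821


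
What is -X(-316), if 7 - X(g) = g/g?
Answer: -6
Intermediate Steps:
X(g) = 6 (X(g) = 7 - g/g = 7 - 1*1 = 7 - 1 = 6)
-X(-316) = -1*6 = -6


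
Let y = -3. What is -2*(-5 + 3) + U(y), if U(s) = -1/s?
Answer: 13/3 ≈ 4.3333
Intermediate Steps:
-2*(-5 + 3) + U(y) = -2*(-5 + 3) - 1/(-3) = -2*(-2) - 1*(-1/3) = 4 + 1/3 = 13/3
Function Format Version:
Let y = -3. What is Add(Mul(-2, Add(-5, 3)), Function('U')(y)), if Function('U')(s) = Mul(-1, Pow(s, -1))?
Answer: Rational(13, 3) ≈ 4.3333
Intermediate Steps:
Add(Mul(-2, Add(-5, 3)), Function('U')(y)) = Add(Mul(-2, Add(-5, 3)), Mul(-1, Pow(-3, -1))) = Add(Mul(-2, -2), Mul(-1, Rational(-1, 3))) = Add(4, Rational(1, 3)) = Rational(13, 3)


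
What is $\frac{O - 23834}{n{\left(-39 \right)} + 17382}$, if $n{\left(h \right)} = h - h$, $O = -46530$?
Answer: $- \frac{35182}{8691} \approx -4.0481$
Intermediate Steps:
$n{\left(h \right)} = 0$
$\frac{O - 23834}{n{\left(-39 \right)} + 17382} = \frac{-46530 - 23834}{0 + 17382} = - \frac{70364}{17382} = \left(-70364\right) \frac{1}{17382} = - \frac{35182}{8691}$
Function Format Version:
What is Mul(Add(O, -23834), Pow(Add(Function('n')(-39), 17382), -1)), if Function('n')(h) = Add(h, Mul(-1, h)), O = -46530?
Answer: Rational(-35182, 8691) ≈ -4.0481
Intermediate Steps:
Function('n')(h) = 0
Mul(Add(O, -23834), Pow(Add(Function('n')(-39), 17382), -1)) = Mul(Add(-46530, -23834), Pow(Add(0, 17382), -1)) = Mul(-70364, Pow(17382, -1)) = Mul(-70364, Rational(1, 17382)) = Rational(-35182, 8691)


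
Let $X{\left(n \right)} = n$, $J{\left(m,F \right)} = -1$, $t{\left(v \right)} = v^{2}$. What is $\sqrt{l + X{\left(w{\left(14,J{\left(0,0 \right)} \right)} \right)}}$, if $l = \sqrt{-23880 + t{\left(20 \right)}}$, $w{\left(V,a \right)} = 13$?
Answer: $\sqrt{13 + 2 i \sqrt{5870}} \approx 9.1319 + 8.3899 i$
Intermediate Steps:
$l = 2 i \sqrt{5870}$ ($l = \sqrt{-23880 + 20^{2}} = \sqrt{-23880 + 400} = \sqrt{-23480} = 2 i \sqrt{5870} \approx 153.23 i$)
$\sqrt{l + X{\left(w{\left(14,J{\left(0,0 \right)} \right)} \right)}} = \sqrt{2 i \sqrt{5870} + 13} = \sqrt{13 + 2 i \sqrt{5870}}$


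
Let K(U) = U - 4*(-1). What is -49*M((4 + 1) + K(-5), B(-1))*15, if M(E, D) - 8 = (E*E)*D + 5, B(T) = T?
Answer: 2205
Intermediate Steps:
K(U) = 4 + U (K(U) = U + 4 = 4 + U)
M(E, D) = 13 + D*E² (M(E, D) = 8 + ((E*E)*D + 5) = 8 + (E²*D + 5) = 8 + (D*E² + 5) = 8 + (5 + D*E²) = 13 + D*E²)
-49*M((4 + 1) + K(-5), B(-1))*15 = -49*(13 - ((4 + 1) + (4 - 5))²)*15 = -49*(13 - (5 - 1)²)*15 = -49*(13 - 1*4²)*15 = -49*(13 - 1*16)*15 = -49*(13 - 16)*15 = -49*(-3)*15 = 147*15 = 2205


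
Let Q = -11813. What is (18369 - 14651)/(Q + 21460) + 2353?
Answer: 2063919/877 ≈ 2353.4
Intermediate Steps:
(18369 - 14651)/(Q + 21460) + 2353 = (18369 - 14651)/(-11813 + 21460) + 2353 = 3718/9647 + 2353 = 3718*(1/9647) + 2353 = 338/877 + 2353 = 2063919/877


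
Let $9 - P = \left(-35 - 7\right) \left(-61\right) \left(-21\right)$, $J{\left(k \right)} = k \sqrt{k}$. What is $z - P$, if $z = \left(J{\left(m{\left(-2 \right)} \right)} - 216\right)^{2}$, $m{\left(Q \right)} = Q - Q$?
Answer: $-7155$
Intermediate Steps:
$m{\left(Q \right)} = 0$
$J{\left(k \right)} = k^{\frac{3}{2}}$
$z = 46656$ ($z = \left(0^{\frac{3}{2}} - 216\right)^{2} = \left(0 - 216\right)^{2} = \left(-216\right)^{2} = 46656$)
$P = 53811$ ($P = 9 - \left(-35 - 7\right) \left(-61\right) \left(-21\right) = 9 - \left(-42\right) \left(-61\right) \left(-21\right) = 9 - 2562 \left(-21\right) = 9 - -53802 = 9 + 53802 = 53811$)
$z - P = 46656 - 53811 = -7155$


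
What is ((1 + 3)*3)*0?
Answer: 0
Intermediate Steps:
((1 + 3)*3)*0 = (4*3)*0 = 12*0 = 0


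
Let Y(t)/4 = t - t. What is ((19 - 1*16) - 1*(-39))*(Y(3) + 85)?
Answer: 3570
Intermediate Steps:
Y(t) = 0 (Y(t) = 4*(t - t) = 4*0 = 0)
((19 - 1*16) - 1*(-39))*(Y(3) + 85) = ((19 - 1*16) - 1*(-39))*(0 + 85) = ((19 - 16) + 39)*85 = (3 + 39)*85 = 42*85 = 3570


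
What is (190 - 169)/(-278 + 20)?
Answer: -7/86 ≈ -0.081395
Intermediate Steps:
(190 - 169)/(-278 + 20) = 21/(-258) = 21*(-1/258) = -7/86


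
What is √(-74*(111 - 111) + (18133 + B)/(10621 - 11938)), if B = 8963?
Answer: 2*I*√991262/439 ≈ 4.5359*I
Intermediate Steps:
√(-74*(111 - 111) + (18133 + B)/(10621 - 11938)) = √(-74*(111 - 111) + (18133 + 8963)/(10621 - 11938)) = √(-74*0 + 27096/(-1317)) = √(0 + 27096*(-1/1317)) = √(0 - 9032/439) = √(-9032/439) = 2*I*√991262/439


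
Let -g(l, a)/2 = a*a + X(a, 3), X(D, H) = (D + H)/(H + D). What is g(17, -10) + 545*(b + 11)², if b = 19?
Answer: 490298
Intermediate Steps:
X(D, H) = 1 (X(D, H) = (D + H)/(D + H) = 1)
g(l, a) = -2 - 2*a² (g(l, a) = -2*(a*a + 1) = -2*(a² + 1) = -2*(1 + a²) = -2 - 2*a²)
g(17, -10) + 545*(b + 11)² = (-2 - 2*(-10)²) + 545*(19 + 11)² = (-2 - 2*100) + 545*30² = (-2 - 200) + 545*900 = -202 + 490500 = 490298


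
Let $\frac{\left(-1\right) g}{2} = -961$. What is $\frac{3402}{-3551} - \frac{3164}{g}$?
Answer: $- \frac{8887004}{3412511} \approx -2.6042$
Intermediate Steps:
$g = 1922$ ($g = \left(-2\right) \left(-961\right) = 1922$)
$\frac{3402}{-3551} - \frac{3164}{g} = \frac{3402}{-3551} - \frac{3164}{1922} = 3402 \left(- \frac{1}{3551}\right) - \frac{1582}{961} = - \frac{3402}{3551} - \frac{1582}{961} = - \frac{8887004}{3412511}$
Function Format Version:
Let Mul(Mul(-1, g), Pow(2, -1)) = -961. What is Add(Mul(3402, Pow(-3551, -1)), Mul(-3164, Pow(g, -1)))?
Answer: Rational(-8887004, 3412511) ≈ -2.6042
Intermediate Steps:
g = 1922 (g = Mul(-2, -961) = 1922)
Add(Mul(3402, Pow(-3551, -1)), Mul(-3164, Pow(g, -1))) = Add(Mul(3402, Pow(-3551, -1)), Mul(-3164, Pow(1922, -1))) = Add(Mul(3402, Rational(-1, 3551)), Mul(-3164, Rational(1, 1922))) = Add(Rational(-3402, 3551), Rational(-1582, 961)) = Rational(-8887004, 3412511)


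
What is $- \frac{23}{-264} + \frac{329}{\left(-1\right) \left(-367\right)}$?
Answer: $\frac{95297}{96888} \approx 0.98358$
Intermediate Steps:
$- \frac{23}{-264} + \frac{329}{\left(-1\right) \left(-367\right)} = \left(-23\right) \left(- \frac{1}{264}\right) + \frac{329}{367} = \frac{23}{264} + 329 \cdot \frac{1}{367} = \frac{23}{264} + \frac{329}{367} = \frac{95297}{96888}$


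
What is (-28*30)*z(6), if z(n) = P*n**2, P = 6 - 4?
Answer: -60480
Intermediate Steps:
P = 2
z(n) = 2*n**2
(-28*30)*z(6) = (-28*30)*(2*6**2) = -1680*36 = -840*72 = -60480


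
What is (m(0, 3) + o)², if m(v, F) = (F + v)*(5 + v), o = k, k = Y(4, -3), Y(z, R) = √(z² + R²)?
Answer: 400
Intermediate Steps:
Y(z, R) = √(R² + z²)
k = 5 (k = √((-3)² + 4²) = √(9 + 16) = √25 = 5)
o = 5
m(v, F) = (5 + v)*(F + v)
(m(0, 3) + o)² = ((0² + 5*3 + 5*0 + 3*0) + 5)² = ((0 + 15 + 0 + 0) + 5)² = (15 + 5)² = 20² = 400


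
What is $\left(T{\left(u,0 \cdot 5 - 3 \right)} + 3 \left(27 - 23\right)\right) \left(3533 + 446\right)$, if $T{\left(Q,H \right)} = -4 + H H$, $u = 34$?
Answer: $67643$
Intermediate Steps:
$T{\left(Q,H \right)} = -4 + H^{2}$
$\left(T{\left(u,0 \cdot 5 - 3 \right)} + 3 \left(27 - 23\right)\right) \left(3533 + 446\right) = \left(\left(-4 + \left(0 \cdot 5 - 3\right)^{2}\right) + 3 \left(27 - 23\right)\right) \left(3533 + 446\right) = \left(\left(-4 + \left(0 - 3\right)^{2}\right) + 3 \cdot 4\right) 3979 = \left(\left(-4 + \left(-3\right)^{2}\right) + 12\right) 3979 = \left(\left(-4 + 9\right) + 12\right) 3979 = \left(5 + 12\right) 3979 = 17 \cdot 3979 = 67643$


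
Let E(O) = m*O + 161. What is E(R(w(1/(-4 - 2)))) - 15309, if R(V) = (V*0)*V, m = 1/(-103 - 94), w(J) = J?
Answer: -15148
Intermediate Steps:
m = -1/197 (m = 1/(-197) = -1/197 ≈ -0.0050761)
R(V) = 0 (R(V) = 0*V = 0)
E(O) = 161 - O/197 (E(O) = -O/197 + 161 = 161 - O/197)
E(R(w(1/(-4 - 2)))) - 15309 = (161 - 1/197*0) - 15309 = (161 + 0) - 15309 = 161 - 15309 = -15148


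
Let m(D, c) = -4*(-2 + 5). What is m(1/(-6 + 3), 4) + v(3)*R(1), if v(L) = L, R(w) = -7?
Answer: -33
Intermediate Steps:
m(D, c) = -12 (m(D, c) = -4*3 = -12)
m(1/(-6 + 3), 4) + v(3)*R(1) = -12 + 3*(-7) = -12 - 21 = -33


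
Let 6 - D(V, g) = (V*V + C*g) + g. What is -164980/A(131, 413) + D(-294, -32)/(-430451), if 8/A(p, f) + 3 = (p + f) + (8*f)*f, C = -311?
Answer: -24235794907971335/860902 ≈ -2.8152e+10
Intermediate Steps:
D(V, g) = 6 - V**2 + 310*g (D(V, g) = 6 - ((V*V - 311*g) + g) = 6 - ((V**2 - 311*g) + g) = 6 - (V**2 - 310*g) = 6 + (-V**2 + 310*g) = 6 - V**2 + 310*g)
A(p, f) = 8/(-3 + f + p + 8*f**2) (A(p, f) = 8/(-3 + ((p + f) + (8*f)*f)) = 8/(-3 + ((f + p) + 8*f**2)) = 8/(-3 + (f + p + 8*f**2)) = 8/(-3 + f + p + 8*f**2))
-164980/A(131, 413) + D(-294, -32)/(-430451) = -164980/(8/(-3 + 413 + 131 + 8*413**2)) + (6 - 1*(-294)**2 + 310*(-32))/(-430451) = -164980/(8/(-3 + 413 + 131 + 8*170569)) + (6 - 1*86436 - 9920)*(-1/430451) = -164980/(8/(-3 + 413 + 131 + 1364552)) + (6 - 86436 - 9920)*(-1/430451) = -164980/(8/1365093) - 96350*(-1/430451) = -164980/(8*(1/1365093)) + 96350/430451 = -164980/8/1365093 + 96350/430451 = -164980*1365093/8 + 96350/430451 = -56303260785/2 + 96350/430451 = -24235794907971335/860902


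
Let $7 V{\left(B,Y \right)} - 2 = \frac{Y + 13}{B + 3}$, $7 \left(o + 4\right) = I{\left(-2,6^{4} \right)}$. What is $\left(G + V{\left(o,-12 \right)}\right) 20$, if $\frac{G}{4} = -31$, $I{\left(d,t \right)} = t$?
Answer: $- \frac{22325340}{9023} \approx -2474.3$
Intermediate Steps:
$o = \frac{1268}{7}$ ($o = -4 + \frac{6^{4}}{7} = -4 + \frac{1}{7} \cdot 1296 = -4 + \frac{1296}{7} = \frac{1268}{7} \approx 181.14$)
$G = -124$ ($G = 4 \left(-31\right) = -124$)
$V{\left(B,Y \right)} = \frac{2}{7} + \frac{13 + Y}{7 \left(3 + B\right)}$ ($V{\left(B,Y \right)} = \frac{2}{7} + \frac{\left(Y + 13\right) \frac{1}{B + 3}}{7} = \frac{2}{7} + \frac{\left(13 + Y\right) \frac{1}{3 + B}}{7} = \frac{2}{7} + \frac{\frac{1}{3 + B} \left(13 + Y\right)}{7} = \frac{2}{7} + \frac{13 + Y}{7 \left(3 + B\right)}$)
$\left(G + V{\left(o,-12 \right)}\right) 20 = \left(-124 + \frac{19 - 12 + 2 \cdot \frac{1268}{7}}{7 \left(3 + \frac{1268}{7}\right)}\right) 20 = \left(-124 + \frac{19 - 12 + \frac{2536}{7}}{7 \cdot \frac{1289}{7}}\right) 20 = \left(-124 + \frac{1}{7} \cdot \frac{7}{1289} \cdot \frac{2585}{7}\right) 20 = \left(-124 + \frac{2585}{9023}\right) 20 = \left(- \frac{1116267}{9023}\right) 20 = - \frac{22325340}{9023}$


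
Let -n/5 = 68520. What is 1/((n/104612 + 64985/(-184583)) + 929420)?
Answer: 4827399199/4486663854447925 ≈ 1.0759e-6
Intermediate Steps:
n = -342600 (n = -5*68520 = -342600)
1/((n/104612 + 64985/(-184583)) + 929420) = 1/((-342600/104612 + 64985/(-184583)) + 929420) = 1/((-342600*1/104612 + 64985*(-1/184583)) + 929420) = 1/((-85650/26153 - 64985/184583) + 929420) = 1/(-17509086655/4827399199 + 929420) = 1/(4486663854447925/4827399199) = 4827399199/4486663854447925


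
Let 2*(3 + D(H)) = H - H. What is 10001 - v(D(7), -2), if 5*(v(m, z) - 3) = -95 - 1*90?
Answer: 10035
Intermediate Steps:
D(H) = -3 (D(H) = -3 + (H - H)/2 = -3 + (½)*0 = -3 + 0 = -3)
v(m, z) = -34 (v(m, z) = 3 + (-95 - 1*90)/5 = 3 + (-95 - 90)/5 = 3 + (⅕)*(-185) = 3 - 37 = -34)
10001 - v(D(7), -2) = 10001 - 1*(-34) = 10001 + 34 = 10035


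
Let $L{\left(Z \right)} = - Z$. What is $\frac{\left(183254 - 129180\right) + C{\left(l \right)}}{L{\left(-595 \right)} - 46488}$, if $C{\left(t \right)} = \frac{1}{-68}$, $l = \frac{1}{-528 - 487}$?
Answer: $- \frac{3677031}{3120724} \approx -1.1783$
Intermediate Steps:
$l = - \frac{1}{1015}$ ($l = \frac{1}{-1015} = - \frac{1}{1015} \approx -0.00098522$)
$C{\left(t \right)} = - \frac{1}{68}$
$\frac{\left(183254 - 129180\right) + C{\left(l \right)}}{L{\left(-595 \right)} - 46488} = \frac{\left(183254 - 129180\right) - \frac{1}{68}}{\left(-1\right) \left(-595\right) - 46488} = \frac{54074 - \frac{1}{68}}{595 - 46488} = \frac{3677031}{68 \left(-45893\right)} = \frac{3677031}{68} \left(- \frac{1}{45893}\right) = - \frac{3677031}{3120724}$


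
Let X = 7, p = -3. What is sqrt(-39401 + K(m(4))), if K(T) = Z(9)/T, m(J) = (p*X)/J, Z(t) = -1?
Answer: I*sqrt(17375757)/21 ≈ 198.5*I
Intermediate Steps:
m(J) = -21/J (m(J) = (-3*7)/J = -21/J)
K(T) = -1/T
sqrt(-39401 + K(m(4))) = sqrt(-39401 - 1/((-21/4))) = sqrt(-39401 - 1/((-21*1/4))) = sqrt(-39401 - 1/(-21/4)) = sqrt(-39401 - 1*(-4/21)) = sqrt(-39401 + 4/21) = sqrt(-827417/21) = I*sqrt(17375757)/21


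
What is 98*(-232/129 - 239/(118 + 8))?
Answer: -140147/387 ≈ -362.14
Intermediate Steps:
98*(-232/129 - 239/(118 + 8)) = 98*(-232*1/129 - 239/126) = 98*(-232/129 - 239*1/126) = 98*(-232/129 - 239/126) = 98*(-20021/5418) = -140147/387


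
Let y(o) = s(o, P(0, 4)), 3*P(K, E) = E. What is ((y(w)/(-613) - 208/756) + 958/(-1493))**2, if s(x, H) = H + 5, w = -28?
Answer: 25718214557310025/29920177996199001 ≈ 0.85956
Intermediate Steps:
P(K, E) = E/3
s(x, H) = 5 + H
y(o) = 19/3 (y(o) = 5 + (1/3)*4 = 5 + 4/3 = 19/3)
((y(w)/(-613) - 208/756) + 958/(-1493))**2 = (((19/3)/(-613) - 208/756) + 958/(-1493))**2 = (((19/3)*(-1/613) - 208*1/756) + 958*(-1/1493))**2 = ((-19/1839 - 52/189) - 958/1493)**2 = (-33073/115857 - 958/1493)**2 = (-160368995/172974501)**2 = 25718214557310025/29920177996199001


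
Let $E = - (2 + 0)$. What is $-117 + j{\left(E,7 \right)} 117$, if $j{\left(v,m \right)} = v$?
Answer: $-351$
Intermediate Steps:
$E = -2$ ($E = \left(-1\right) 2 = -2$)
$-117 + j{\left(E,7 \right)} 117 = -117 - 234 = -351$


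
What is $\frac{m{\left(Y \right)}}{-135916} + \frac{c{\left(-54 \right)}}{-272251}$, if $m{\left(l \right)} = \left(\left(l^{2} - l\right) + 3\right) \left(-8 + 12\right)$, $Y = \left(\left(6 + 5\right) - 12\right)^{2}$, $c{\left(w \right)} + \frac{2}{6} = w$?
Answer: $\frac{3088318}{27752450187} \approx 0.00011128$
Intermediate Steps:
$c{\left(w \right)} = - \frac{1}{3} + w$
$Y = 1$ ($Y = \left(11 - 12\right)^{2} = \left(-1\right)^{2} = 1$)
$m{\left(l \right)} = 12 - 4 l + 4 l^{2}$ ($m{\left(l \right)} = \left(3 + l^{2} - l\right) 4 = 12 - 4 l + 4 l^{2}$)
$\frac{m{\left(Y \right)}}{-135916} + \frac{c{\left(-54 \right)}}{-272251} = \frac{12 - 4 + 4 \cdot 1^{2}}{-135916} + \frac{- \frac{1}{3} - 54}{-272251} = \left(12 - 4 + 4 \cdot 1\right) \left(- \frac{1}{135916}\right) - - \frac{163}{816753} = \left(12 - 4 + 4\right) \left(- \frac{1}{135916}\right) + \frac{163}{816753} = 12 \left(- \frac{1}{135916}\right) + \frac{163}{816753} = - \frac{3}{33979} + \frac{163}{816753} = \frac{3088318}{27752450187}$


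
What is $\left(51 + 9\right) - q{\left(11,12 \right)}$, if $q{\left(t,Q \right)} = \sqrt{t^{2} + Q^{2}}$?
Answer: $60 - \sqrt{265} \approx 43.721$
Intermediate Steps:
$q{\left(t,Q \right)} = \sqrt{Q^{2} + t^{2}}$
$\left(51 + 9\right) - q{\left(11,12 \right)} = \left(51 + 9\right) - \sqrt{12^{2} + 11^{2}} = 60 - \sqrt{144 + 121} = 60 - \sqrt{265}$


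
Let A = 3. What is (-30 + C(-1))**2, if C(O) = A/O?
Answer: 1089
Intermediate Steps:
C(O) = 3/O
(-30 + C(-1))**2 = (-30 + 3/(-1))**2 = (-30 + 3*(-1))**2 = (-30 - 3)**2 = (-33)**2 = 1089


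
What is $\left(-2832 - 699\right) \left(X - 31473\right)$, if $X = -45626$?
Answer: $272236569$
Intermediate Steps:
$\left(-2832 - 699\right) \left(X - 31473\right) = \left(-2832 - 699\right) \left(-45626 - 31473\right) = \left(-3531\right) \left(-77099\right) = 272236569$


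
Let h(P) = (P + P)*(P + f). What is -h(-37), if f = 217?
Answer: 13320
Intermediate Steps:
h(P) = 2*P*(217 + P) (h(P) = (P + P)*(P + 217) = (2*P)*(217 + P) = 2*P*(217 + P))
-h(-37) = -2*(-37)*(217 - 37) = -2*(-37)*180 = -1*(-13320) = 13320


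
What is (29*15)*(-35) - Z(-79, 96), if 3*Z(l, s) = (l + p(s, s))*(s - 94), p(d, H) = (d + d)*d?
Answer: -82381/3 ≈ -27460.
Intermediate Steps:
p(d, H) = 2*d² (p(d, H) = (2*d)*d = 2*d²)
Z(l, s) = (-94 + s)*(l + 2*s²)/3 (Z(l, s) = ((l + 2*s²)*(s - 94))/3 = ((l + 2*s²)*(-94 + s))/3 = ((-94 + s)*(l + 2*s²))/3 = (-94 + s)*(l + 2*s²)/3)
(29*15)*(-35) - Z(-79, 96) = (29*15)*(-35) - (-188/3*96² - 94/3*(-79) + (⅔)*96³ + (⅓)*(-79)*96) = 435*(-35) - (-188/3*9216 + 7426/3 + (⅔)*884736 - 2528) = -15225 - (-577536 + 7426/3 + 589824 - 2528) = -15225 - 1*36706/3 = -15225 - 36706/3 = -82381/3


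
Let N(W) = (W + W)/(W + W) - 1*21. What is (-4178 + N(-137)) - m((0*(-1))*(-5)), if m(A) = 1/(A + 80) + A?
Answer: -335841/80 ≈ -4198.0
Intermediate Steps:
N(W) = -20 (N(W) = (2*W)/((2*W)) - 21 = (2*W)*(1/(2*W)) - 21 = 1 - 21 = -20)
m(A) = A + 1/(80 + A) (m(A) = 1/(80 + A) + A = A + 1/(80 + A))
(-4178 + N(-137)) - m((0*(-1))*(-5)) = (-4178 - 20) - (1 + ((0*(-1))*(-5))² + 80*((0*(-1))*(-5)))/(80 + (0*(-1))*(-5)) = -4198 - (1 + (0*(-5))² + 80*(0*(-5)))/(80 + 0*(-5)) = -4198 - (1 + 0² + 80*0)/(80 + 0) = -4198 - (1 + 0 + 0)/80 = -4198 - 1/80 = -335841/80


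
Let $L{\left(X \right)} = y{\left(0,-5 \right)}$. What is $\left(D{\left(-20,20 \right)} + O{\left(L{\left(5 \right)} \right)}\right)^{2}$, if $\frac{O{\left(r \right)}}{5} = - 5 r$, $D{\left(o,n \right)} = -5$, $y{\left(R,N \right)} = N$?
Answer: $14400$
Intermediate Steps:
$L{\left(X \right)} = -5$
$O{\left(r \right)} = - 25 r$ ($O{\left(r \right)} = 5 \left(- 5 r\right) = - 25 r$)
$\left(D{\left(-20,20 \right)} + O{\left(L{\left(5 \right)} \right)}\right)^{2} = \left(-5 - -125\right)^{2} = \left(-5 + 125\right)^{2} = 120^{2} = 14400$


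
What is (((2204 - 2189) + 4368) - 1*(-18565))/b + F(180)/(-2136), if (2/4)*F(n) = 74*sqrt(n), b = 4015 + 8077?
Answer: 5737/3023 - 37*sqrt(5)/89 ≈ 0.96818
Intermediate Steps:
b = 12092
F(n) = 148*sqrt(n) (F(n) = 2*(74*sqrt(n)) = 148*sqrt(n))
(((2204 - 2189) + 4368) - 1*(-18565))/b + F(180)/(-2136) = (((2204 - 2189) + 4368) - 1*(-18565))/12092 + (148*sqrt(180))/(-2136) = ((15 + 4368) + 18565)*(1/12092) + (148*(6*sqrt(5)))*(-1/2136) = (4383 + 18565)*(1/12092) + (888*sqrt(5))*(-1/2136) = 22948*(1/12092) - 37*sqrt(5)/89 = 5737/3023 - 37*sqrt(5)/89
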